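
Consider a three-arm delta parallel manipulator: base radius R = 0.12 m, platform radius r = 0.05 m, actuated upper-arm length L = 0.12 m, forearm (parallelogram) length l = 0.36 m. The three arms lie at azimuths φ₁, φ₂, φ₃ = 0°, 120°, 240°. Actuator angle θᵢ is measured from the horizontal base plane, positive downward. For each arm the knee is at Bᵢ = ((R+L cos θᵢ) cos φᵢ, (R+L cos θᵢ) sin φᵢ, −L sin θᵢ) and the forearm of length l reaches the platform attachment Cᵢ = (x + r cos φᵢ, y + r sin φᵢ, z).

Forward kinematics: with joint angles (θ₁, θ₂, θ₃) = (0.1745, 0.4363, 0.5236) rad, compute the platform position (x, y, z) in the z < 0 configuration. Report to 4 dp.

(0.0470, 0.0122, -0.3518)

S1 = (0.1882·cos0.0°, 0.1882·sin0.0°, -0.0208) = (0.1882, 0.0000, -0.0208)
S2 = (0.1788·cos120.0°, 0.1788·sin120.0°, -0.0507) = (-0.0894, 0.1548, -0.0507)
arm 3 at φ=240.0°: e+L cos θ3 = 0.1739;  S3 = (-0.0870, -0.1506, -0.0600)
subtract pairs → two planes through P
[-0.5551 0.3096 -0.0598]·P = -0.0013;  [-0.5503 -0.3012 -0.0783]·P = -0.0020
det = 0.3376;  x = 0.0030+-0.1252z,  y = 0.0011+-0.0314z
into |P−S₁|² = l²: 1.0167z² + 0.0879z + -0.0949 = 0;  Δ = 0.3936;  z = -0.3518 or 0.2653 → z<0 root = -0.3518
x = 0.0470, y = 0.0122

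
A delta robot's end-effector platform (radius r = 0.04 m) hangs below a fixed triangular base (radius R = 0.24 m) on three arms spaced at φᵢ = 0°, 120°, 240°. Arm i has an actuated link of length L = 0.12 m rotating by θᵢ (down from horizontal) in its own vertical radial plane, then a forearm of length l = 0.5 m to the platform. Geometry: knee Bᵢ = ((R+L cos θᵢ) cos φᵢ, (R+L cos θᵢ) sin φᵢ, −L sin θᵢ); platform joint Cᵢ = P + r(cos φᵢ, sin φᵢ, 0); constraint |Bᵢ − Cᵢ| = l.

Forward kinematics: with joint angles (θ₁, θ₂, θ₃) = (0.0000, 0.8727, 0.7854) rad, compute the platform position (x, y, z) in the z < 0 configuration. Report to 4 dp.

(0.1035, -0.0105, -0.4506)

arm 1 at φ=0.0°: (R−r)+L cos θ1 = 0.3200;  centre 1 = (0.3200, 0.0000, 0.0000)
centre 2 = (0.2771·cos120.0°, 0.2771·sin120.0°, -0.0919) = (-0.1386, 0.2400, -0.0919)
centre 3 = (0.2849·cos240.0°, 0.2849·sin240.0°, -0.0849) = (-0.1424, -0.2467, -0.0849)
subtract pairs → two planes through P
linear system: -0.9171x+0.4800y = -0.0171−-0.1839z; -0.9249x+-0.4934y = -0.0141−-0.1697z
Cramer: x(z) = 0.0170-0.1921z;  y(z) = -0.0033+0.0161z
sphere 1 gives Az²+Bz+C=0 with A=1.0371, B=0.1163, C=-0.1582;  B²−4AC=0.6697;  roots -0.4506, 0.3384;  negative root z = -0.4506
x = 0.1035, y = -0.0105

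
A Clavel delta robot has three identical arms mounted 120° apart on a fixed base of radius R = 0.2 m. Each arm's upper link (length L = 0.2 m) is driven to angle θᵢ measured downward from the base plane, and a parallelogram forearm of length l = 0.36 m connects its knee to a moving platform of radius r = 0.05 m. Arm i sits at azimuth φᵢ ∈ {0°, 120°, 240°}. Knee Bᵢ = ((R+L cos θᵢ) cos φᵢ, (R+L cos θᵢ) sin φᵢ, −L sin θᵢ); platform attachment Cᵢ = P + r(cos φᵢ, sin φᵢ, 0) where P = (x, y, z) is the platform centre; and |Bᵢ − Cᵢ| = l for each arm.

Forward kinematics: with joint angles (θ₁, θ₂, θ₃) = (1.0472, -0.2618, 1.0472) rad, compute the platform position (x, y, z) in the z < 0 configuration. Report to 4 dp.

φ1=0.0°: virtual centre (0.2500, 0.0000, -0.1732), radius l
φ2=120.0°: virtual centre (-0.1716, 0.2972, 0.0518), radius l
φ3=240.0°: virtual centre (-0.1250, -0.2165, -0.1732), radius l
eliminate P² terms by subtracting sphere 1 from 2 and 3
linear system: -0.8432x+0.5944y = 0.0280−0.4499z; -0.7500x+-0.4330y = 0.0000−0.0000z
Cramer: x(z) = -0.0149+0.2403z;  y(z) = 0.0259-0.4161z
quadratic in z: (1.2309)z²+(0.1976)z+(-0.0287)=0, √Δ=0.4249 → z ∈ {-0.2529, 0.0923}; z = -0.2529 (taking z<0)
x = -0.0757, y = 0.1311

(-0.0757, 0.1311, -0.2529)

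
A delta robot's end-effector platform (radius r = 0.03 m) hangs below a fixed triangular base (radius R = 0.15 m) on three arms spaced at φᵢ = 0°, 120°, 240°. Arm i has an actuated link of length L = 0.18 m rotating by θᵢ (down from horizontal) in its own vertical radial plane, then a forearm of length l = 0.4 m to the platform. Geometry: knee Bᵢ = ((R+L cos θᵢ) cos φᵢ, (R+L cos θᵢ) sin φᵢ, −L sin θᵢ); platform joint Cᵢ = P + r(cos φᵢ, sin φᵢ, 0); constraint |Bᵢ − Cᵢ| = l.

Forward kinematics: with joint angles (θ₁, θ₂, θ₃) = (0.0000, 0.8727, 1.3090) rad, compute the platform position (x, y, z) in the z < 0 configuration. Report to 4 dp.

(0.1809, 0.0803, -0.3733)

φ1=0.0°: virtual centre (0.3000, 0.0000, 0.0000), radius l
φ2=120.0°: virtual centre (-0.1178, 0.2041, -0.1379), radius l
φ3=240.0°: virtual centre (-0.0833, -0.1443, -0.1739), radius l
eliminate P² terms by subtracting sphere 1 from 2 and 3
linear system: -0.8357x+0.4082y = -0.0154−-0.2758z; -0.7666x+-0.2885y = -0.0320−-0.3477z
Cramer: x(z) = 0.0316-0.3998z;  y(z) = 0.0269-0.1429z
sphere 1 gives Az²+Bz+C=0 with A=1.1803, B=0.2069, C=-0.0873;  B²−4AC=0.4547;  roots -0.3733, 0.1980;  negative root z = -0.3733
x = 0.1809, y = 0.0803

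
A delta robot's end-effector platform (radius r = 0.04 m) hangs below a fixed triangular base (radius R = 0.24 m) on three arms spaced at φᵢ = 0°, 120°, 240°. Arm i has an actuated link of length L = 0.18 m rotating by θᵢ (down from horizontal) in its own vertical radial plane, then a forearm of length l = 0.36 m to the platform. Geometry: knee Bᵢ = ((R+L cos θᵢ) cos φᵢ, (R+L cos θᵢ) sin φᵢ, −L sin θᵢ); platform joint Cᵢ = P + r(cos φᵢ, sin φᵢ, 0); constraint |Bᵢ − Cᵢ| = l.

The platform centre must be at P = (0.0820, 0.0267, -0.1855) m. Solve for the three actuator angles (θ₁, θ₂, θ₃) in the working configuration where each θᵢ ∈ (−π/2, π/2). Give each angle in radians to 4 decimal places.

θ₁ = -0.0875, θ₂ = 0.7858, θ₃ = 1.0472

arm 1 (φ=0.0°): x'=0.0820, y'=0.0267
  A cos θ + B sin θ = C:  0.1180·cos θ + -0.1855·sin θ = 0.1338
  γ=atan2(-0.1855,0.1180)=-1.0042;  ψ=arccos(0.6084)=0.9167;  θ1=γ+ψ≈-0.0875
arm 2 (φ=120.0°): x'=-0.0179, y'=-0.0844
  e−x'=0.2179;  (l²−L²−(e−x')²−y'²−z²)/2L = 0.0228
  γ=atan2(-0.1855,0.2179)=-0.7053;  ψ=arccos(0.0796)=1.4911;  θ2=γ+ψ≈0.7858
rotate P by −φ3: (-0.0641, 0.0577, -0.1855)
  A cos θ + B sin θ = C:  0.2641·cos θ + -0.1855·sin θ = -0.0286
  √(A²+B²)=0.3228;  θ3 = -0.6123+1.6595 ≈ 1.0472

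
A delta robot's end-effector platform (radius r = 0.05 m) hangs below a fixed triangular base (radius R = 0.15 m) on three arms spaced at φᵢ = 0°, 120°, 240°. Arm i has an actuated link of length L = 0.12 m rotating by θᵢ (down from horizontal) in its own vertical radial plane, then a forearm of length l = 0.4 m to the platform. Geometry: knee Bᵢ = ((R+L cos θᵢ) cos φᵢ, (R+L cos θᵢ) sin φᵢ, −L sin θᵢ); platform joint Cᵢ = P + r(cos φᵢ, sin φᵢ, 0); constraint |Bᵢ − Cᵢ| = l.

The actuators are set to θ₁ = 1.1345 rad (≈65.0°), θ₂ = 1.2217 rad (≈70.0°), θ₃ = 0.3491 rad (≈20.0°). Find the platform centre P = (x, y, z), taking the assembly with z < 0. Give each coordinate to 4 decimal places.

φ1=0.0°: virtual centre (0.1507, 0.0000, -0.1088), radius l
arm 2 at φ=120.0°: (R−r)+L cos θ2 = 0.1410;  centre 2 = (-0.0705, 0.1221, -0.1128)
arm 3 at φ=240.0°: (R−r)+L cos θ3 = 0.2128;  centre 3 = (-0.1064, -0.1843, -0.0410)
eliminate P² terms by subtracting sphere 1 from 2 and 3
[-0.4425 0.2443 -0.0080]·P = -0.0019;  [-0.5142 -0.3685 0.1354]·P = 0.0124
Cramer: x(z) = -0.0080+0.1044z;  y(z) = -0.0225+0.2218z
quadratic in z: (1.0601)z²+(0.1744)z+(-0.1225)=0, √Δ=0.7414 → z ∈ {-0.4320, 0.2674}; z = -0.4320 (taking z<0)
x = -0.0531, y = -0.1183

(-0.0531, -0.1183, -0.4320)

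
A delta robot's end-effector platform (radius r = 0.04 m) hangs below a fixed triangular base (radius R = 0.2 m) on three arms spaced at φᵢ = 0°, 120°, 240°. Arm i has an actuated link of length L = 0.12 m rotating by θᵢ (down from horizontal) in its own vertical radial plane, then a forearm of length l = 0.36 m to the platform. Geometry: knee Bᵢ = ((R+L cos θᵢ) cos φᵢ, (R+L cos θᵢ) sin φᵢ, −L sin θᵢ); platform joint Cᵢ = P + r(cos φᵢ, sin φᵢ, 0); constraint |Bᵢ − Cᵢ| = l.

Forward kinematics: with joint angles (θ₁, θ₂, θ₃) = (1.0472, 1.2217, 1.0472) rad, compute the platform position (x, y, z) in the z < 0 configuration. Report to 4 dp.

S1 = (0.2200·cos0.0°, 0.2200·sin0.0°, -0.1039) = (0.2200, 0.0000, -0.1039)
S2 = (0.2010·cos120.0°, 0.2010·sin120.0°, -0.1128) = (-0.1005, 0.1741, -0.1128)
S3 = (0.2200·cos240.0°, 0.2200·sin240.0°, -0.1039) = (-0.1100, -0.1905, -0.1039)
|S₂|²−|S₁|² = -0.0061;  |S₃|²−|S₁|² = 0.0000
plane₁₂: -0.6410x+0.3482y+-0.0177z = -0.0061
det = 0.4741;  x = 0.0049+-0.0142z,  y = -0.0084+0.0246z
into |P−S₁|² = l²: 1.0008z² + 0.2135z + -0.0724 = 0;  Δ = 0.3356;  z = -0.3961 or 0.1828 → z<0 root = -0.3961
x = 0.0105, y = -0.0182

(0.0105, -0.0182, -0.3961)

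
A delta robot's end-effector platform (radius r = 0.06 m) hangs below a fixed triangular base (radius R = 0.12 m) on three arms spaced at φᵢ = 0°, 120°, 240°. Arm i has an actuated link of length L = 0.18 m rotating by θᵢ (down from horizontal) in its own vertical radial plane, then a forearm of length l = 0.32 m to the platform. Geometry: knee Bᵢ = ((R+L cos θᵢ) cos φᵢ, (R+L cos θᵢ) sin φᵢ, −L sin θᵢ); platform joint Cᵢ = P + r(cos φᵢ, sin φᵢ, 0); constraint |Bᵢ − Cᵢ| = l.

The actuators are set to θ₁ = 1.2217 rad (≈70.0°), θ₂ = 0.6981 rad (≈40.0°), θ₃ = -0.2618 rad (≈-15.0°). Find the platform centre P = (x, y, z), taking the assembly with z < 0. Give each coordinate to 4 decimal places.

φ1=0.0°: virtual centre (0.1216, 0.0000, -0.1691), radius l
centre 2 = (0.1979·cos120.0°, 0.1979·sin120.0°, -0.1157) = (-0.0989, 0.1714, -0.1157)
centre 3 = (0.2339·cos240.0°, 0.2339·sin240.0°, 0.0466) = (-0.1169, -0.2025, 0.0466)
eliminate P² terms by subtracting sphere 1 from 2 and 3
[-0.4410 0.3428 0.1069]·P = 0.0092;  [-0.4770 -0.4051 0.4315]·P = 0.0135
det = 0.3421;  x = -0.0243+0.5588z,  y = -0.0046+0.4071z
sphere 1 gives Az²+Bz+C=0 with A=1.4780, B=0.1715, C=-0.0525;  B²−4AC=0.3397;  roots -0.2552, 0.1392;  negative root z = -0.2552
x = -0.1669, y = -0.1085

(-0.1669, -0.1085, -0.2552)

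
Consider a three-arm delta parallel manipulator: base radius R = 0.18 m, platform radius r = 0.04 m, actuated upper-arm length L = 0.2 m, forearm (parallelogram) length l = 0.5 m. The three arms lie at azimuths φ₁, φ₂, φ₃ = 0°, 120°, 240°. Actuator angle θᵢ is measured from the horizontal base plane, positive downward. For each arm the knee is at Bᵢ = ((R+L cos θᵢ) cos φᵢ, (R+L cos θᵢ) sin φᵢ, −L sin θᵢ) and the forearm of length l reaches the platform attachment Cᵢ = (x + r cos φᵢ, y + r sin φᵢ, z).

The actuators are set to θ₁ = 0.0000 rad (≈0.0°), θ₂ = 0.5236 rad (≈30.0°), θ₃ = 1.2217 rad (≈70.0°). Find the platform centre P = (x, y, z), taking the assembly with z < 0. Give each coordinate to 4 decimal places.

(0.1750, 0.1405, -0.4506)

arm 1 at φ=0.0°: ρ1 = 0.3400;  S1 = (0.3400, 0.0000, 0.0000)
S2 = (0.3132·cos120.0°, 0.3132·sin120.0°, -0.1000) = (-0.1566, 0.2712, -0.1000)
arm 3 at φ=240.0°: ρ3 = 0.2084;  S3 = (-0.1042, -0.1805, -0.1879)
|S₂|²−|S₁|² = -0.0075;  |S₃|²−|S₁|² = -0.0368
[-0.9932 0.5425 -0.2000]·P = -0.0075;  [-0.8884 -0.3610 -0.3759]·P = -0.0368
Cramer: x(z) = 0.0270-0.3285z;  y(z) = 0.0356-0.2328z
into |P−S₁|² = l²: 1.1621z² + 0.1891z + -0.1508 = 0;  Δ = 0.7366;  z = -0.4506 or 0.2879 → z<0 root = -0.4506
x = 0.1750, y = 0.1405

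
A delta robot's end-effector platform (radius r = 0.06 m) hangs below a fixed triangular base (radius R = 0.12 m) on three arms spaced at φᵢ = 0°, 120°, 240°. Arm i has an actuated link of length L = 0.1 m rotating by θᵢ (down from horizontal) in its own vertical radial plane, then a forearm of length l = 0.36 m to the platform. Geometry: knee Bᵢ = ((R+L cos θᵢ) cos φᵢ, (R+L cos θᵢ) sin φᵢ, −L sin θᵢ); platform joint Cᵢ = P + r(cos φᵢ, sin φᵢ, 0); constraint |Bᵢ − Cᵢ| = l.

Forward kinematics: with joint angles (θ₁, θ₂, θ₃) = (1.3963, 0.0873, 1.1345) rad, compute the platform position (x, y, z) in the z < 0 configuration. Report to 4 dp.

S1 = (0.0774·cos0.0°, 0.0774·sin0.0°, -0.0985) = (0.0774, 0.0000, -0.0985)
arm 2 at φ=120.0°: ρ2 = 0.1596;  S2 = (-0.0798, 0.1382, -0.0087)
φ3=240.0°: virtual centre (-0.0511, -0.0886, -0.0906), radius l
subtract pairs → two planes through P
[-0.3143 0.2765 0.1795]·P = 0.0099;  [-0.2570 -0.1771 0.0157]·P = 0.0030
Cramer: x(z) = -0.0203+0.2852z;  y(z) = 0.0126-0.3251z
sphere 1 gives Az²+Bz+C=0 with A=1.1870, B=0.1331, C=-0.1102;  B²−4AC=0.5410;  roots -0.3659, 0.2538;  negative root z = -0.3659
x = -0.1246, y = 0.1316

(-0.1246, 0.1316, -0.3659)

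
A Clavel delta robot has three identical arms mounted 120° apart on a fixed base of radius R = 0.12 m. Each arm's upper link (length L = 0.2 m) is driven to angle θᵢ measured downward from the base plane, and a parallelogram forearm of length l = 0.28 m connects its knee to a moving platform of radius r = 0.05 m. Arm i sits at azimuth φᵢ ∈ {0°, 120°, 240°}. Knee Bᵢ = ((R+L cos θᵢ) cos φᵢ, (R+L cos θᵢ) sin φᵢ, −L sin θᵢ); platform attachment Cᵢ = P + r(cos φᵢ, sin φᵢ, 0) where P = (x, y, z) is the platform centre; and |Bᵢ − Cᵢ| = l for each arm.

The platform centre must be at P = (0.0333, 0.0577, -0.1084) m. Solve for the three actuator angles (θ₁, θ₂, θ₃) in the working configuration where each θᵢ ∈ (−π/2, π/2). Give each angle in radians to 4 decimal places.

θ₁ = -0.1742, θ₂ = -0.1745, θ₃ = 0.7854

φ1=0.0° → target in arm frame (0.0333, 0.0577)
  A=0.0367, B=-0.1084, C=(l²−L²−A²−y'²−z²)/(2L)=0.0549
  √(A²+B²)=0.1144;  θ1 = -1.2443+1.0701 ≈ -0.1742
arm 2 (φ=120.0°): x'=0.0333, y'=-0.0577
  e−x'=0.0367;  (l²−L²−(e−x')²−y'²−z²)/2L = 0.0549
  √(A²+B²)=0.1144;  θ2 = -1.2445+1.0700 ≈ -0.1745
arm 3 (φ=240.0°): x'=-0.0666, y'=0.0000
  A cos θ + B sin θ = C:  0.1366·cos θ + -0.1084·sin θ = 0.0200
  γ=atan2(-0.1084,0.1366)=-0.6707;  ψ=arccos(0.1145)=1.4561;  θ3=γ+ψ≈0.7854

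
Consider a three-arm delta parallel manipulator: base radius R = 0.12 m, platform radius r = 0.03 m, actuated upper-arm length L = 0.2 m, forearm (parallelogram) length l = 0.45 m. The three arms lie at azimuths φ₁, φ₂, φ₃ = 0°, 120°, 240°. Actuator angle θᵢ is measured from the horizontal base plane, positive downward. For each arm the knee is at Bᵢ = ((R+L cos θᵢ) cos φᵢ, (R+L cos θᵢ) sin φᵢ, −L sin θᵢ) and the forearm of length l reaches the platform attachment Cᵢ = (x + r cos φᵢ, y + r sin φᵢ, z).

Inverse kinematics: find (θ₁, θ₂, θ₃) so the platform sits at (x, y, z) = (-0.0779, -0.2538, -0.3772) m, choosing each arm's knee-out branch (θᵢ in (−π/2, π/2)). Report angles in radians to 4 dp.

arm 1 (φ=0.0°): x'=-0.0779, y'=-0.2538
  A cos θ + B sin θ = C:  0.1679·cos θ + -0.3772·sin θ = -0.1810
  θ1 = atan2(B,A) + arccos(C/0.4129) = 0.8725
arm 2 (φ=120.0°): x'=-0.1808, y'=0.1944
  e−x'=0.2708;  (l²−L²−(e−x')²−y'²−z²)/2L = -0.2273
  θ2 = atan2(B,A) + arccos(C/0.4644) = 1.1342
rotate P by −φ3: (0.2587, 0.0594, -0.3772)
  A cos θ + B sin θ = C:  -0.1687·cos θ + -0.3772·sin θ = -0.0295
  √(A²+B²)=0.4132;  θ3 = -1.9915+1.6422 ≈ -0.3493

θ₁ = 0.8725, θ₂ = 1.1342, θ₃ = -0.3493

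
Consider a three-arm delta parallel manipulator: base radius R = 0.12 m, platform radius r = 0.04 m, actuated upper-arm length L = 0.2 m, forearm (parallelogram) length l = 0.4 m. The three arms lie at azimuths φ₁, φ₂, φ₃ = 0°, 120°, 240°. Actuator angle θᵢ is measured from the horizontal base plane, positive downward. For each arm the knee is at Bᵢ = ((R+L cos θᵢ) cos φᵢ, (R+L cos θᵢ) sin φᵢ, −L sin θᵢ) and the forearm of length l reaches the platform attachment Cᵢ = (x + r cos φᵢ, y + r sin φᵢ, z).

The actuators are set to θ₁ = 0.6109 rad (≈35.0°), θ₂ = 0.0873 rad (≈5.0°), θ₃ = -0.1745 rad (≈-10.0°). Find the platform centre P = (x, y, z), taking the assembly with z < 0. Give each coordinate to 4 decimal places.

(-0.1059, -0.0330, -0.3061)

φ1=0.0°: virtual centre (0.2438, 0.0000, -0.1147), radius l
S2 = (0.2792·cos120.0°, 0.2792·sin120.0°, -0.0174) = (-0.1396, 0.2418, -0.0174)
φ3=240.0°: virtual centre (-0.1385, -0.2399, 0.0347), radius l
subtract pairs → two planes through P
[-0.7669 0.4837 0.1946]·P = 0.0057;  [-0.7646 -0.4797 0.2989]·P = 0.0053
Cramer: x(z) = -0.0072+0.3225z;  y(z) = 0.0004+0.1091z
into |P−S₁|² = l²: 1.1159z² + 0.0676z + -0.0838 = 0;  Δ = 0.3788;  z = -0.3061 or 0.2455 → z<0 root = -0.3061
x = -0.1059, y = -0.0330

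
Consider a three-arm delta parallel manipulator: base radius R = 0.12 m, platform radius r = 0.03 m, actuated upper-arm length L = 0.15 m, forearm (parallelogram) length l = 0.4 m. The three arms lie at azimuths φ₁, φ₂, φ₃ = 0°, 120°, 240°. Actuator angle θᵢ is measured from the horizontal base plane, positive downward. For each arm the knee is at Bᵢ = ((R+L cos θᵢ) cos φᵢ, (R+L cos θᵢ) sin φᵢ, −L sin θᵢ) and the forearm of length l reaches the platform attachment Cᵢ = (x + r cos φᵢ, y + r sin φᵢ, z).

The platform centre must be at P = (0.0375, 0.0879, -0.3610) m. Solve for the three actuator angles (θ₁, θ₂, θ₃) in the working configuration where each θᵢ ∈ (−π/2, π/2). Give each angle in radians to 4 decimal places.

φ1=0.0° → target in arm frame (0.0375, 0.0879)
  e−x'=0.0525;  (l²−L²−(e−x')²−y'²−z²)/2L = -0.0110
  γ=atan2(-0.3610,0.0525)=-1.4264;  ψ=arccos(-0.0302)=1.6010;  θ1=γ+ψ≈0.1746
arm 2 (φ=120.0°): x'=0.0574, y'=-0.0764
  A=0.0326, B=-0.3610, C=(l²−L²−A²−y'²−z²)/(2L)=0.0009
  √(A²+B²)=0.3625;  θ2 = -1.4807+1.5683 ≈ 0.0876
arm 3 (φ=240.0°): x'=-0.0949, y'=-0.0115
  A cos θ + B sin θ = C:  0.1849·cos θ + -0.3610·sin θ = -0.0904
  θ3 = atan2(B,A) + arccos(C/0.4056) = 0.6982

θ₁ = 0.1746, θ₂ = 0.0876, θ₃ = 0.6982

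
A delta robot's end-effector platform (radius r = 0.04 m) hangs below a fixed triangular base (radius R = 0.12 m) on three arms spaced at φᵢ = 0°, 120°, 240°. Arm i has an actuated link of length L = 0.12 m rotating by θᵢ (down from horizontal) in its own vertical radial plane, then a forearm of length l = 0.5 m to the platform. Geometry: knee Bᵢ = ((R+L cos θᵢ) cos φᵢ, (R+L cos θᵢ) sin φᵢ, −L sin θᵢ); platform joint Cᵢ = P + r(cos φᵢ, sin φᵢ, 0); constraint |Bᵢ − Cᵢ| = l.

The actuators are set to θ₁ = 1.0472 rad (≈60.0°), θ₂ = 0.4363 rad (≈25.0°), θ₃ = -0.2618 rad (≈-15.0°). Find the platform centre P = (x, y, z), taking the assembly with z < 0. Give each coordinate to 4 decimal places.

arm 1 at φ=0.0°: (R−r)+L cos θ1 = 0.1400;  O1 = (0.1400, 0.0000, -0.1039)
O2 = (0.1888·cos120.0°, 0.1888·sin120.0°, -0.0507) = (-0.0944, 0.1635, -0.0507)
arm 3 at φ=240.0°: (R−r)+L cos θ3 = 0.1959;  O3 = (-0.0980, -0.1697, 0.0311)
subtract pairs → two planes through P
[-0.4688 0.3269 0.1064]·P = 0.0078;  [-0.4759 -0.3393 0.2700]·P = 0.0089
det = 0.3147;  x = -0.0177+0.3953z,  y = -0.0015+0.2412z
quadratic in z: (1.2144)z²+(0.0824)z+(-0.2143)=0, √Δ=1.0237 → z ∈ {-0.4554, 0.3875}; z = -0.4554 (taking z<0)
x = -0.1977, y = -0.1114

(-0.1977, -0.1114, -0.4554)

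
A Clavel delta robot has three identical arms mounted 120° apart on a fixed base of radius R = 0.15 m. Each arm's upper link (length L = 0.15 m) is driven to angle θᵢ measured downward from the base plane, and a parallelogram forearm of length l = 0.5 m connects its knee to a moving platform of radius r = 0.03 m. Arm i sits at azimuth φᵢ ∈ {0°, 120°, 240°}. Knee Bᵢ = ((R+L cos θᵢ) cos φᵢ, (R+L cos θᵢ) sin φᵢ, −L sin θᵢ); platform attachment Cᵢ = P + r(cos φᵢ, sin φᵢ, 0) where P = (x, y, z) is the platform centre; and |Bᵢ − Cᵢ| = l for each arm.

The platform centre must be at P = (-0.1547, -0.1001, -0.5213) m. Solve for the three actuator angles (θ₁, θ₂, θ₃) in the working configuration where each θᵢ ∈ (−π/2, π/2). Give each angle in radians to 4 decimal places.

φ1=0.0° → target in arm frame (-0.1547, -0.1001)
  A=0.2747, B=-0.5213, C=(l²−L²−A²−y'²−z²)/(2L)=-0.4324
  γ=atan2(-0.5213,0.2747)=-1.0858;  ψ=arccos(-0.7339)=2.3948;  θ1=γ+ψ≈1.3090
φ2=120.0° → target in arm frame (-0.0093, 0.1840)
  A=0.1293, B=-0.5213, C=(l²−L²−A²−y'²−z²)/(2L)=-0.3162
  γ=atan2(-0.5213,0.1293)=-1.3276;  ψ=arccos(-0.5886)=2.2002;  θ2=γ+ψ≈0.8726
φ3=240.0° → target in arm frame (0.1640, -0.0839)
  e−x'=-0.0440;  (l²−L²−(e−x')²−y'²−z²)/2L = -0.1775
  √(A²+B²)=0.5232;  θ3 = -1.6551+1.9169 ≈ 0.2618

θ₁ = 1.3090, θ₂ = 0.8726, θ₃ = 0.2618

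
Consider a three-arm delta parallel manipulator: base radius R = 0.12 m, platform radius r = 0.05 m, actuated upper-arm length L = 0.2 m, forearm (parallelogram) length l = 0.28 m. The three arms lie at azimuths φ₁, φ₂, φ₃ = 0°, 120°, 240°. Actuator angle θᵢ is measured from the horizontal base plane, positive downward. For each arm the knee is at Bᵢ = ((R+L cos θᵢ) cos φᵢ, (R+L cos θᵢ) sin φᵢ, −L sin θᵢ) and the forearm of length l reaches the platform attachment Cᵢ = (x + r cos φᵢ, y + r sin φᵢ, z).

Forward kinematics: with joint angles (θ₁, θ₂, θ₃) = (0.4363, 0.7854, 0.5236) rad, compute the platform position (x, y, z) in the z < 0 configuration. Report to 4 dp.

S1 = (0.2513·cos0.0°, 0.2513·sin0.0°, -0.0845) = (0.2513, 0.0000, -0.0845)
arm 2 at φ=120.0°: (R−r)+L cos θ2 = 0.2114;  S2 = (-0.1057, 0.1831, -0.1414)
S3 = (0.2432·cos240.0°, 0.2432·sin240.0°, -0.1000) = (-0.1216, -0.2106, -0.1000)
eliminate P² terms by subtracting sphere 1 from 2 and 3
plane₁₂: -0.7139x+0.3662y+-0.1138z = -0.0056
det = 0.5738;  x = 0.0048+-0.1033z,  y = -0.0058+0.1094z
quadratic in z: (1.0226)z²+(0.2187)z+(-0.0105)=0, √Δ=0.3012 → z ∈ {-0.2542, 0.0403}; z = -0.2542 (taking z<0)
x = 0.0311, y = -0.0336

(0.0311, -0.0336, -0.2542)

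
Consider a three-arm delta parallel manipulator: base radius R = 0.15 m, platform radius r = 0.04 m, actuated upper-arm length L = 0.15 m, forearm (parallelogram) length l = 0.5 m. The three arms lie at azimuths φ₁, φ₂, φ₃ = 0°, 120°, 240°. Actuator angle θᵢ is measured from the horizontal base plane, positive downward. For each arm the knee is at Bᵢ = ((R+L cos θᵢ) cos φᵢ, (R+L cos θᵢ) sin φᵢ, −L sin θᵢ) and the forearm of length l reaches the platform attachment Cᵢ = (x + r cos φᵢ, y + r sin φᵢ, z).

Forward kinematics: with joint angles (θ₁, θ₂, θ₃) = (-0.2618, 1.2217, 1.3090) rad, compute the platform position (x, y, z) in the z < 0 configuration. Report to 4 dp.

arm 1 at φ=0.0°: (R−r)+L cos θ1 = 0.2549;  O1 = (0.2549, 0.0000, 0.0388)
φ2=120.0°: virtual centre (-0.0807, 0.1397, -0.1410), radius l
φ3=240.0°: virtual centre (-0.0744, -0.1289, -0.1449), radius l
subtract pairs → two planes through P
linear system: -0.6711x+0.2794y = -0.0206−-0.3596z; -0.6586x+-0.2578y = -0.0233−-0.3674z
det = 0.3570;  x = 0.0331+-0.5472z,  y = 0.0059+-0.0274z
quadratic in z: (1.3001)z²+(0.1647)z+(-0.1993)=0, √Δ=1.0313 → z ∈ {-0.4599, 0.3333}; z = -0.4599 (taking z<0)
x = 0.2848, y = 0.0185

(0.2848, 0.0185, -0.4599)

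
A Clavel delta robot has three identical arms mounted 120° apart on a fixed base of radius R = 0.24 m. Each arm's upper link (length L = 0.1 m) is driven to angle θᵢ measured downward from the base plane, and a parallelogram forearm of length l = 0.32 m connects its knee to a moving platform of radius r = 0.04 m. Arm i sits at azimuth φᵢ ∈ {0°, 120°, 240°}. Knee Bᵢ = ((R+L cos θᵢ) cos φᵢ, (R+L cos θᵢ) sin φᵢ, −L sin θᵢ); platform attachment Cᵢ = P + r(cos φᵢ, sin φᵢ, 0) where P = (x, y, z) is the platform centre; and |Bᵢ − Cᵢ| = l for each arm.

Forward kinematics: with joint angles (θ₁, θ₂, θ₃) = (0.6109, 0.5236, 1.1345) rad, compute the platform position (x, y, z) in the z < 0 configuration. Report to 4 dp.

arm 1 at φ=0.0°: (R−r)+L cos θ1 = 0.2819;  S1 = (0.2819, 0.0000, -0.0574)
S2 = (0.2866·cos120.0°, 0.2866·sin120.0°, -0.0500) = (-0.1433, 0.2482, -0.0500)
S3 = (0.2423·cos240.0°, 0.2423·sin240.0°, -0.0906) = (-0.1211, -0.2098, -0.0906)
|S₂|²−|S₁|² = 0.0019;  |S₃|²−|S₁|² = -0.0159
linear system: -0.8504x+0.4964y = 0.0019−0.0147z; -0.8061x+-0.4196y = -0.0159−-0.0665z
det = 0.7570;  x = 0.0094+-0.0355z,  y = 0.0198+-0.0904z
into |P−S₁|² = l²: 1.0094z² + 0.1305z + -0.0244 = 0;  Δ = 0.1157;  z = -0.2331 or 0.1038 → z<0 root = -0.2331
x = 0.0176, y = 0.0409

(0.0176, 0.0409, -0.2331)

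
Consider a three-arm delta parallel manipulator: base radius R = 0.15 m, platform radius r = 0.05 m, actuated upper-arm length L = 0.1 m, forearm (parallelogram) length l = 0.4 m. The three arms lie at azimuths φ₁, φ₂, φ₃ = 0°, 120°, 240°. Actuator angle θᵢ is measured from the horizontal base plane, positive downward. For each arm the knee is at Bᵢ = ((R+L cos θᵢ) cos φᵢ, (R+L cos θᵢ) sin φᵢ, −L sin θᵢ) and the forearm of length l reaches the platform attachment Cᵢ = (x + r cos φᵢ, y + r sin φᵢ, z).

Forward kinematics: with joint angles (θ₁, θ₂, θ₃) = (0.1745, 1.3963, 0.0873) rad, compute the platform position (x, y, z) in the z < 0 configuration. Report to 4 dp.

(0.0827, -0.1615, -0.3645)

arm 1 at φ=0.0°: e+L cos θ1 = 0.1985;  centre 1 = (0.1985, 0.0000, -0.0174)
arm 2 at φ=120.0°: e+L cos θ2 = 0.1174;  centre 2 = (-0.0587, 0.1016, -0.0985)
arm 3 at φ=240.0°: e+L cos θ3 = 0.1996;  centre 3 = (-0.0998, -0.1729, -0.0087)
|centre ₂|²−|centre ₁|² = -0.0162;  |centre ₃|²−|centre ₁|² = 0.0002
[-0.5143 0.2033 -0.1622]·P = -0.0162;  [-0.5966 -0.3458 0.0173]·P = 0.0002
Cramer: x(z) = 0.0186-0.1758z;  y(z) = -0.0328+0.3533z
quadratic in z: (1.1557)z²+(0.0748)z+(-0.1263)=0, √Δ=0.7677 → z ∈ {-0.3645, 0.2997}; z = -0.3645 (taking z<0)
x = 0.0827, y = -0.1615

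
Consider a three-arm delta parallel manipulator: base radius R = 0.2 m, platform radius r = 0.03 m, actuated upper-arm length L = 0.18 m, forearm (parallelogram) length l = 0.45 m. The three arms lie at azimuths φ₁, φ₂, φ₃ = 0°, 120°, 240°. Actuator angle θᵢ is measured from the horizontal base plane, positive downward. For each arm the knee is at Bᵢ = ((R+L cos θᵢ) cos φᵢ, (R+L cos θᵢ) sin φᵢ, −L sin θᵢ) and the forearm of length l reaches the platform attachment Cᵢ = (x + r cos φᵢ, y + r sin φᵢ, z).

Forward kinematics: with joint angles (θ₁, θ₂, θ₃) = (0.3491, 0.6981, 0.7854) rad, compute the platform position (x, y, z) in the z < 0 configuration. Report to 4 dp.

(0.0638, 0.0133, -0.4172)

arm 1 at φ=0.0°: (R−r)+L cos θ1 = 0.3391;  centre 1 = (0.3391, 0.0000, -0.0616)
φ2=120.0°: virtual centre (-0.1539, 0.2666, -0.1157), radius l
φ3=240.0°: virtual centre (-0.1486, -0.2575, -0.1273), radius l
eliminate P² terms by subtracting sphere 1 from 2 and 3
linear system: -0.9862x+0.5333y = -0.0106−-0.1083z; -0.9756x+-0.5149y = -0.0142−-0.1314z
det = 1.0280;  x = 0.0127+-0.1224z,  y = 0.0036+-0.0233z
into |P−centre ₁|² = l²: 1.0155z² + 0.2029z + -0.0921 = 0;  Δ = 0.4154;  z = -0.4172 or 0.2175 → z<0 root = -0.4172
x = 0.0638, y = 0.0133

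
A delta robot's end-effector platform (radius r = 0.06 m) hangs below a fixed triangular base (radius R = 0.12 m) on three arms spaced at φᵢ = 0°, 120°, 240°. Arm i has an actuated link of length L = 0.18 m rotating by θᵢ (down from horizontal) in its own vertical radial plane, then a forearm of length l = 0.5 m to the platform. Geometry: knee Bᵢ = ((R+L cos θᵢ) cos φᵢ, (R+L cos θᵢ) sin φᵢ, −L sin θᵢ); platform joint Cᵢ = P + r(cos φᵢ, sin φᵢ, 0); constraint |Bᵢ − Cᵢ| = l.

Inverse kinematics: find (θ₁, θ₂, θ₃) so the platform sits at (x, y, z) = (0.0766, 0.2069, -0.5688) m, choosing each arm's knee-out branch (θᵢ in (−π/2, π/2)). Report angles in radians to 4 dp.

θ₁ = 0.7854, θ₂ = 0.6109, θ₃ = 1.3962

arm 1 (φ=0.0°): x'=0.0766, y'=0.2069
  e−x'=-0.0166;  (l²−L²−(e−x')²−y'²−z²)/2L = -0.4139
  θ1 = atan2(B,A) + arccos(C/0.5690) = 0.7854
arm 2 (φ=120.0°): x'=0.1409, y'=-0.1698
  A=-0.0809, B=-0.5688, C=(l²−L²−A²−y'²−z²)/(2L)=-0.3925
  γ=atan2(-0.5688,-0.0809)=-1.7120;  ψ=arccos(-0.6832)=2.3229;  θ2=γ+ψ≈0.6109
φ3=240.0° → target in arm frame (-0.2175, -0.0371)
  A cos θ + B sin θ = C:  0.2775·cos θ + -0.5688·sin θ = -0.5120
  √(A²+B²)=0.6329;  θ3 = -1.1169+2.5132 ≈ 1.3962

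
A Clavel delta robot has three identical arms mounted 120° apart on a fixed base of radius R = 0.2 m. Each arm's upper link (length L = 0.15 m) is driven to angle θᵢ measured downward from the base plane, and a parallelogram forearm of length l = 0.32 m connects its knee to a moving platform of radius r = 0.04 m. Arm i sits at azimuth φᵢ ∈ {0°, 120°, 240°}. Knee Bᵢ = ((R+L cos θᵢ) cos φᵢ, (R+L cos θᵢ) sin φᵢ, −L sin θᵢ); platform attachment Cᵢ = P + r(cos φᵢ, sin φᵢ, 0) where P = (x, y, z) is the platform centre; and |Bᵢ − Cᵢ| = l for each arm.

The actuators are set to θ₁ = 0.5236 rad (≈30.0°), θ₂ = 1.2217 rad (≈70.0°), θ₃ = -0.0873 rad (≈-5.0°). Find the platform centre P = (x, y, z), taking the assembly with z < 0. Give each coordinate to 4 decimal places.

O1 = (0.2899·cos0.0°, 0.2899·sin0.0°, -0.0750) = (0.2899, 0.0000, -0.0750)
arm 2 at φ=120.0°: ρ2 = 0.2113;  O2 = (-0.1057, 0.1830, -0.1410)
φ3=240.0°: virtual centre (-0.1547, -0.2680, 0.0131), radius l
|O₂|²−|O₁|² = -0.0252;  |O₃|²−|O₁|² = 0.0062
plane₁₂: -0.7911x+0.3660y+-0.1319z = -0.0252
Cramer: x(z) = 0.0149-0.0083z;  y(z) = -0.0364+0.3425z
sphere 1 gives Az²+Bz+C=0 with A=1.1173, B=0.1296, C=-0.0198;  B²−4AC=0.1055;  roots -0.2033, 0.0873;  negative root z = -0.2033
x = 0.0166, y = -0.1061

(0.0166, -0.1061, -0.2033)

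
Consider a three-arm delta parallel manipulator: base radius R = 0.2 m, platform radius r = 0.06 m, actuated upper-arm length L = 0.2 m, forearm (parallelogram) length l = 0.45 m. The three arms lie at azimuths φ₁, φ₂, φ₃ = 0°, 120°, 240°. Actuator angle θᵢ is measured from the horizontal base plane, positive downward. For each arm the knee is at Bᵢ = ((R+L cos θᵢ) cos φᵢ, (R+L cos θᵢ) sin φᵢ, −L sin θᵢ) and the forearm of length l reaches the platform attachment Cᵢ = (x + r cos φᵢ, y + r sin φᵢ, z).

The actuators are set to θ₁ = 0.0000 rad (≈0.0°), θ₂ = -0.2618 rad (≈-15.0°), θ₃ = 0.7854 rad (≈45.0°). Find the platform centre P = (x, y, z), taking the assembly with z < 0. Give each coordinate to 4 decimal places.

(0.0436, 0.1293, -0.3129)

φ1=0.0°: virtual centre (0.3400, 0.0000, 0.0000), radius l
O2 = (0.3332·cos120.0°, 0.3332·sin120.0°, 0.0518) = (-0.1666, 0.2885, 0.0518)
O3 = (0.2814·cos240.0°, 0.2814·sin240.0°, -0.1414) = (-0.1407, -0.2437, -0.1414)
subtract pairs → two planes through P
plane₁₂: -1.0132x+0.5771y+0.1035z = -0.0019
det = 1.0487;  x = 0.0099+-0.1075z,  y = 0.0141+-0.3682z
sphere 1 gives Az²+Bz+C=0 with A=1.1471, B=0.0606, C=-0.0933;  B²−4AC=0.4320;  roots -0.3129, 0.2601;  negative root z = -0.3129
x = 0.0436, y = 0.1293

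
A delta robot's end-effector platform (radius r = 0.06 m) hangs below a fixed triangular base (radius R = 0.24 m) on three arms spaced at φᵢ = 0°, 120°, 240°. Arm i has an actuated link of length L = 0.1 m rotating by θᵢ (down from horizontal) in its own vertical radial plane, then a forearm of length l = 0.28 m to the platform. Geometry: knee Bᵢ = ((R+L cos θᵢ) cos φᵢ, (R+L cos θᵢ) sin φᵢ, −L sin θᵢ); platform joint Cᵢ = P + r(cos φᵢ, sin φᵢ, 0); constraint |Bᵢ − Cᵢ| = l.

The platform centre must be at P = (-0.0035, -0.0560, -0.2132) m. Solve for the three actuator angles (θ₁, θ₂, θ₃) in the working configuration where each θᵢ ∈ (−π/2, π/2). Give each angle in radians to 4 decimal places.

θ₁ = 0.9596, θ₂ = 1.3087, θ₃ = 0.4366

φ1=0.0° → target in arm frame (-0.0035, -0.0560)
  A cos θ + B sin θ = C:  0.1835·cos θ + -0.2132·sin θ = -0.0693
  θ1 = atan2(B,A) + arccos(C/0.2813) = 0.9596
rotate P by −φ2: (-0.0467, 0.0310, -0.2132)
  e−x'=0.2267;  (l²−L²−(e−x')²−y'²−z²)/2L = -0.1472
  γ=atan2(-0.2132,0.2267)=-0.7546;  ψ=arccos(-0.4728)=2.0633;  θ2=γ+ψ≈1.3087
φ3=240.0° → target in arm frame (0.0502, 0.0250)
  A=0.1298, B=-0.2132, C=(l²−L²−A²−y'²−z²)/(2L)=0.0274
  θ3 = atan2(B,A) + arccos(C/0.2496) = 0.4366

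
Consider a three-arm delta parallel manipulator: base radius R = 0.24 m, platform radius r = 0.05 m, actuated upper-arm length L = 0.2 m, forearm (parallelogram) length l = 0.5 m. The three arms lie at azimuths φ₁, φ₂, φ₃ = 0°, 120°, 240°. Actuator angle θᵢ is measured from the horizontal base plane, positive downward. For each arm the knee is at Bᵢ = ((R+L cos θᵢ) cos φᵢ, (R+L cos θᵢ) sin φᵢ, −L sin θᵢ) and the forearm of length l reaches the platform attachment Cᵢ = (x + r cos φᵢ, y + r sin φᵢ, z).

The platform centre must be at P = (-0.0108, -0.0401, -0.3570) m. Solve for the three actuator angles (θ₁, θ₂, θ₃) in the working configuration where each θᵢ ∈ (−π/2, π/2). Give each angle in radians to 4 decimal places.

θ₁ = 0.2618, θ₂ = 0.3492, θ₃ = -0.0002

arm 1 (φ=0.0°): x'=-0.0108, y'=-0.0401
  e−x'=0.2008;  (l²−L²−(e−x')²−y'²−z²)/2L = 0.1016
  γ=atan2(-0.3570,0.2008)=-1.0584;  ψ=arccos(0.2479)=1.3202;  θ1=γ+ψ≈0.2618
φ2=120.0° → target in arm frame (-0.0293, 0.0294)
  A cos θ + B sin θ = C:  0.2193·cos θ + -0.3570·sin θ = 0.0840
  γ=atan2(-0.3570,0.2193)=-1.0199;  ψ=arccos(0.2004)=1.3691;  θ2=γ+ψ≈0.3492
φ3=240.0° → target in arm frame (0.0401, 0.0107)
  e−x'=0.1499;  (l²−L²−(e−x')²−y'²−z²)/2L = 0.1499
  γ=atan2(-0.3570,0.1499)=-1.1733;  ψ=arccos(0.3873)=1.1731;  θ3=γ+ψ≈-0.0002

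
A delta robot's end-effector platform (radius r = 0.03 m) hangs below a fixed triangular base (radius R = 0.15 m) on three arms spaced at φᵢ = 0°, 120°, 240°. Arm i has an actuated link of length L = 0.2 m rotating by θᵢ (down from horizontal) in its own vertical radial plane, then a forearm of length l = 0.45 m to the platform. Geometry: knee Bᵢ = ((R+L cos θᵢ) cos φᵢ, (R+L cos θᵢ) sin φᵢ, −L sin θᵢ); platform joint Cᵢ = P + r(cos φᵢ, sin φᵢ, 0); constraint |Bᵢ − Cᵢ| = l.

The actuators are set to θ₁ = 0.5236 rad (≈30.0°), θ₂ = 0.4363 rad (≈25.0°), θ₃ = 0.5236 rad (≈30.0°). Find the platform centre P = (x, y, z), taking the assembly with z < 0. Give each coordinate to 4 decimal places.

(-0.0086, 0.0148, -0.4335)

centre 1 = (0.2932·cos0.0°, 0.2932·sin0.0°, -0.1000) = (0.2932, 0.0000, -0.1000)
centre 2 = (0.3013·cos120.0°, 0.3013·sin120.0°, -0.0845) = (-0.1506, 0.2609, -0.0845)
centre 3 = (0.2932·cos240.0°, 0.2932·sin240.0°, -0.1000) = (-0.1466, -0.2539, -0.1000)
subtract pairs → two planes through P
linear system: -0.8877x+0.5218y = 0.0019−0.0310z; -0.8796x+-0.5078y = 0.0000−0.0000z
Cramer: x(z) = -0.0011+0.0173z;  y(z) = 0.0019-0.0299z
quadratic in z: (1.0012)z²+(0.1897)z+(-0.1059)=0, √Δ=0.6783 → z ∈ {-0.4335, 0.2440}; z = -0.4335 (taking z<0)
x = -0.0086, y = 0.0148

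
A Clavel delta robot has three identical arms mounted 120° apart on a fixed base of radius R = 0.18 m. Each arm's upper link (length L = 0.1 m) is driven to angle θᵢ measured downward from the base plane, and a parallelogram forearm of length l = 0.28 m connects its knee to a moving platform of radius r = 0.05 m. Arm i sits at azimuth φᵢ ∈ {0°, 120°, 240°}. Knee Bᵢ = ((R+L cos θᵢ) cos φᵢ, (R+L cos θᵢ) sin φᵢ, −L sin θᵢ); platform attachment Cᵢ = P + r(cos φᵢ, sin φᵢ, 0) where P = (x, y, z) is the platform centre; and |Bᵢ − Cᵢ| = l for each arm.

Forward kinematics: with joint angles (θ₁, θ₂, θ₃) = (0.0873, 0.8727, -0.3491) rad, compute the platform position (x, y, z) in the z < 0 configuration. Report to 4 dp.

centre 1 = (0.2296·cos0.0°, 0.2296·sin0.0°, -0.0087) = (0.2296, 0.0000, -0.0087)
arm 2 at φ=120.0°: ρ2 = 0.1943;  centre 2 = (-0.0971, 0.1682, -0.0766)
φ3=240.0°: virtual centre (-0.1120, -0.1940, 0.0342), radius l
eliminate P² terms by subtracting sphere 1 from 2 and 3
plane₁₂: -0.6535x+0.3365y+-0.1358z = -0.0092
det = 0.4834;  x = 0.0084+-0.0492z,  y = -0.0110+0.3079z
sphere 1 gives Az²+Bz+C=0 with A=1.0973, B=0.0324, C=-0.0293;  B²−4AC=0.1295;  roots -0.1788, 0.1492;  negative root z = -0.1788
x = 0.0172, y = -0.0660

(0.0172, -0.0660, -0.1788)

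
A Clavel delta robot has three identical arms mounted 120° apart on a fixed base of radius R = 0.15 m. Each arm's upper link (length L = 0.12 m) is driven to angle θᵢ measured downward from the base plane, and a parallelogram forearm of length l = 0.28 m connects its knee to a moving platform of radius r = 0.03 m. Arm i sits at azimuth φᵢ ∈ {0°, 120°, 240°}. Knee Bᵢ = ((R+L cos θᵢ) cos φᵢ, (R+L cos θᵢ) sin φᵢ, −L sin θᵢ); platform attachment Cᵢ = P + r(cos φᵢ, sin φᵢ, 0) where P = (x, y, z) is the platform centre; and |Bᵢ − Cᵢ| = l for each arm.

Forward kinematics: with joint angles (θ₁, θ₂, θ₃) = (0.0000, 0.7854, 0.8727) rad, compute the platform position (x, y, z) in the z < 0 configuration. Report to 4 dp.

(0.0719, 0.0080, -0.2238)

arm 1 at φ=0.0°: ρ1 = 0.2400;  S1 = (0.2400, 0.0000, 0.0000)
arm 2 at φ=120.0°: ρ2 = 0.2049;  S2 = (-0.1024, 0.1774, -0.0849)
S3 = (0.1971·cos240.0°, 0.1971·sin240.0°, -0.0919) = (-0.0986, -0.1707, -0.0919)
|S₂|²−|S₁|² = -0.0084;  |S₃|²−|S₁|² = -0.0103
[-0.6849 0.3548 -0.1697]·P = -0.0084;  [-0.6771 -0.3414 -0.1839]·P = -0.0103
Cramer: x(z) = 0.0138-0.2598z;  y(z) = 0.0028-0.0232z
quadratic in z: (1.0680)z²+(0.1174)z+(-0.0272)=0, √Δ=0.3606 → z ∈ {-0.2238, 0.1139}; z = -0.2238 (taking z<0)
x = 0.0719, y = 0.0080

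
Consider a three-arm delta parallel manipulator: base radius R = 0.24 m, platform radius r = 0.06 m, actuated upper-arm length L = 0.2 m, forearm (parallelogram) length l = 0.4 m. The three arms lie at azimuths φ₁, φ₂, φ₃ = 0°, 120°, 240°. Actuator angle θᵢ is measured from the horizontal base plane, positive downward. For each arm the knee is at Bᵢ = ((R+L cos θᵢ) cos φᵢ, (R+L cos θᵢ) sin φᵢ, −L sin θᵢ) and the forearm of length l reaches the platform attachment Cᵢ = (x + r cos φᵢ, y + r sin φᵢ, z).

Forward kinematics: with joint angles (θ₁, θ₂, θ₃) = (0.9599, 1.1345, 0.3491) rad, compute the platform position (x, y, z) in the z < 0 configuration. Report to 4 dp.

(-0.0299, -0.1077, -0.3713)

centre 1 = (0.2947·cos0.0°, 0.2947·sin0.0°, -0.1638) = (0.2947, 0.0000, -0.1638)
φ2=120.0°: virtual centre (-0.1323, 0.2291, -0.1813), radius l
arm 3 at φ=240.0°: ρ3 = 0.3679;  centre 3 = (-0.1840, -0.3186, -0.0684)
subtract pairs → two planes through P
plane₁₂: -0.8540x+0.4582y+-0.0349z = -0.0109
det = 0.9828;  x = -0.0052+0.0663z,  y = -0.0335+0.1998z
quadratic in z: (1.0443)z²+(0.2745)z+(-0.0421)=0, √Δ=0.5010 → z ∈ {-0.3713, 0.1085}; z = -0.3713 (taking z<0)
x = -0.0299, y = -0.1077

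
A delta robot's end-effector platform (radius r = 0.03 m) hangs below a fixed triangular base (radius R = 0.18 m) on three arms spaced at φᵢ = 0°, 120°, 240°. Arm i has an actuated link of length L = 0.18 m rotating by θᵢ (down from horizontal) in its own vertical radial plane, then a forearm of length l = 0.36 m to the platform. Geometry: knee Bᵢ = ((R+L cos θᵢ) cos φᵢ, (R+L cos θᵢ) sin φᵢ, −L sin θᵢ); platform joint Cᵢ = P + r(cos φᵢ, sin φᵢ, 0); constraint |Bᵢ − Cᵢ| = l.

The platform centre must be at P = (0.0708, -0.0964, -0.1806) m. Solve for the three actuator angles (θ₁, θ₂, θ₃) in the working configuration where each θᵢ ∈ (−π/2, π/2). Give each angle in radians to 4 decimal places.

φ1=0.0° → target in arm frame (0.0708, -0.0964)
  e−x'=0.0792;  (l²−L²−(e−x')²−y'²−z²)/2L = 0.1362
  √(A²+B²)=0.1972;  θ1 = -1.1575+0.8087 ≈ -0.3488
φ2=120.0° → target in arm frame (-0.1189, -0.0131)
  e−x'=0.2689;  (l²−L²−(e−x')²−y'²−z²)/2L = -0.0219
  √(A²+B²)=0.3239;  θ2 = -0.5915+1.6385 ≈ 1.0470
rotate P by −φ3: (0.0481, 0.1095, -0.1806)
  e−x'=0.1019;  (l²−L²−(e−x')²−y'²−z²)/2L = 0.1172
  θ3 = atan2(B,A) + arccos(C/0.2074) = -0.0871

θ₁ = -0.3488, θ₂ = 1.0470, θ₃ = -0.0871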